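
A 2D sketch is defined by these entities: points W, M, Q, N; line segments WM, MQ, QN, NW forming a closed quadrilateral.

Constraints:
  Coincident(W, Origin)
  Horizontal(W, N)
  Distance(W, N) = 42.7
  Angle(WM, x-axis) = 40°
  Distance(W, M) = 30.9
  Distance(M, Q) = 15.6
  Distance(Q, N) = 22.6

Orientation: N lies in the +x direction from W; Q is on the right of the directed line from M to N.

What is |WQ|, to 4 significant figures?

21.07

Checks: |MQ| = 15.60 ✓; |QN| = 22.60 ✓.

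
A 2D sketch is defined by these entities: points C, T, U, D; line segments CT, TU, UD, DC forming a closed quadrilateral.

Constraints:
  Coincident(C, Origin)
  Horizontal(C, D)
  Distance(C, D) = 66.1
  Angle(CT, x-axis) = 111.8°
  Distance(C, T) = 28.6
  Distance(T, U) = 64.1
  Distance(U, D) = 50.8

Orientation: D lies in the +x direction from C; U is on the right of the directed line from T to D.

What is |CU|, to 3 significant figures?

36.3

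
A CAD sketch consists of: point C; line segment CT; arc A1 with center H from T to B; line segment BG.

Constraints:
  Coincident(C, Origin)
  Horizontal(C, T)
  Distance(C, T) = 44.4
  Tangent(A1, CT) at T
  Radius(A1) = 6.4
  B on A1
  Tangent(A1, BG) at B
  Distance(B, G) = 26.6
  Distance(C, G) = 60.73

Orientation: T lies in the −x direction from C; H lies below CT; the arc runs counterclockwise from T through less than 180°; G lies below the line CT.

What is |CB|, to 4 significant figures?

51.19

Checks: |HB| = 6.400 ✓; ∠(HB, BG) = 90.00° ✓; |BG| = 26.60 ✓; |CG| = 60.73 ✓.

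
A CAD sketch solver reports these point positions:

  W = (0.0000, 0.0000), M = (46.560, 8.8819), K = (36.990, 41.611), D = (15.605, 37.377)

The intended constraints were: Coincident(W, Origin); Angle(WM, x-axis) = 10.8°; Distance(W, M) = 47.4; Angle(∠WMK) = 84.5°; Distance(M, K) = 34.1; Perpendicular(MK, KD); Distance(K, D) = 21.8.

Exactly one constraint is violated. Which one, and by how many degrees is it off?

Perpendicular(MK, KD) — off by 5.10°.

W = (0.00, 0.00) ✓; WM at 10.80° ✓; |WM| = 47.40 ✓; ∠WMK = 84.50° ✓; |MK| = 34.10 ✓; ∠(MK, KD) = 84.90° ✗; |KD| = 21.80 ✓.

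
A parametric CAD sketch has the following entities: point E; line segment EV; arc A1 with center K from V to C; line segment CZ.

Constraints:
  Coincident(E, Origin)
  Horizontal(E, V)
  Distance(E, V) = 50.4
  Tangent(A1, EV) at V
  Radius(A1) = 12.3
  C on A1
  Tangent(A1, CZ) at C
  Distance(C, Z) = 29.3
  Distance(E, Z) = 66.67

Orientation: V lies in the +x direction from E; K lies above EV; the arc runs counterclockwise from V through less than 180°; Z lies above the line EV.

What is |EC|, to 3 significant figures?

64.0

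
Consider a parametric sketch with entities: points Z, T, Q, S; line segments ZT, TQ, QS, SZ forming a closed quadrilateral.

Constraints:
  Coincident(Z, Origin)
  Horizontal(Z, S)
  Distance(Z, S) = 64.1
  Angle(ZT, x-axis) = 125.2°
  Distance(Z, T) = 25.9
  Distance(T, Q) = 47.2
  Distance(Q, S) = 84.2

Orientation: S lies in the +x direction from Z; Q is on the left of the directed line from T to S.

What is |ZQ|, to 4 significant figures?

63.04

Checks: |TQ| = 47.20 ✓; |QS| = 84.20 ✓.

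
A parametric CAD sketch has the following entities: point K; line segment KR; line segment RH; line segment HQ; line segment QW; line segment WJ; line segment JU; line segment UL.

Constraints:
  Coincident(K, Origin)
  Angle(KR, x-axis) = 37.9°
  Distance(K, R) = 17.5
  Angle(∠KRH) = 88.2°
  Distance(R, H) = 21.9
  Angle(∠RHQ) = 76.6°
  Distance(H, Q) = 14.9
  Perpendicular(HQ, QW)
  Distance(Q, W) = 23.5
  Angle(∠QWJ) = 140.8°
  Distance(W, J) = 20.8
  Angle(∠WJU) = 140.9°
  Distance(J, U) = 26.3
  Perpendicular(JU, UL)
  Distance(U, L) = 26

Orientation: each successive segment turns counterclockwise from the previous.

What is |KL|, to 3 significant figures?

51.3

K is at the origin; KR runs at 37.9° with length 17.5, so R = (13.8, 10.7). ∠KRH = 88.2° gives RH at 130° from the x-axis; with |RH| = 21.9, H = (-0.180, 27.6). ∠RHQ = 76.6° gives HQ at -127° from the x-axis; with |HQ| = 14.9, Q = (-9.13, 15.7). HQ ⟂ QW, so QW runs at -36.9°; with |QW| = 23.5, W = (9.67, 1.57). ∠QWJ = 140.8° gives WJ at 2.30° from the x-axis; with |WJ| = 20.8, J = (30.4, 2.41). ∠WJU = 140.9° gives JU at 41.4° from the x-axis; with |JU| = 26.3, U = (50.2, 19.8). JU is perpendicular to UL, so UL runs at 131°; with |UL| = 26.0, L = (33.0, 39.3). Then |KL| = |L − K| = 51.3.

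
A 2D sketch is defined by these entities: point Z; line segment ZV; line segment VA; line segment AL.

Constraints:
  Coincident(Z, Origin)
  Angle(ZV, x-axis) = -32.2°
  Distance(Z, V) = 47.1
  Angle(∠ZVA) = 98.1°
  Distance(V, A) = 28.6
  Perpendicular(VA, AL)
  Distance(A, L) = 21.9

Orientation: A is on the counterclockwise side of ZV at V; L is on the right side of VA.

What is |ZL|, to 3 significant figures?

77.1

Z is at the origin; ZV runs at -32.2° with length 47.1, so V = 47.1·(cos -32.2°, sin -32.2°) = (39.9, -25.1). ∠ZVA = 98.1°, so VA runs at -32.2° + (180° − 98.1°) = 49.7° from the x-axis; with |VA| = 28.6, A = V + 28.6·(cos 49.7°, sin 49.7°) = (58.4, -3.29). The perpendicularity gives AL at right angles to VA; with |AL| = 21.9 on the right of VA, L = A + 21.9·(0.763, -0.647) = (75.1, -17.5). Then |ZL| = |L − Z| = 77.1.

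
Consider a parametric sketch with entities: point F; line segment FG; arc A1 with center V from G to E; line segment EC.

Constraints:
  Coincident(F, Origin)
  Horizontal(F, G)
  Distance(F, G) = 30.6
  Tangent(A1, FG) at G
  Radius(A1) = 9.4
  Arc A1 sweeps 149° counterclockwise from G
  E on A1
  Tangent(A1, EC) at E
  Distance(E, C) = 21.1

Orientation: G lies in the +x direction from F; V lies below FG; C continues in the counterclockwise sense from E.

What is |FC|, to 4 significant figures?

52.20

On A1, G sits at bearing 90° from V; a 149° counterclockwise sweep puts E at bearing 239°, so E = V + 9.4·(cos 239°, sin 239°) = (25.76, -17.46). Tangency of A1 to EC means the radius VE is perpendicular to EC, so EC runs along (−sin 239°, cos 239°); with |EC| = 21.1, C = (43.84, -28.32). Then |FC| = |C − F| = 52.20.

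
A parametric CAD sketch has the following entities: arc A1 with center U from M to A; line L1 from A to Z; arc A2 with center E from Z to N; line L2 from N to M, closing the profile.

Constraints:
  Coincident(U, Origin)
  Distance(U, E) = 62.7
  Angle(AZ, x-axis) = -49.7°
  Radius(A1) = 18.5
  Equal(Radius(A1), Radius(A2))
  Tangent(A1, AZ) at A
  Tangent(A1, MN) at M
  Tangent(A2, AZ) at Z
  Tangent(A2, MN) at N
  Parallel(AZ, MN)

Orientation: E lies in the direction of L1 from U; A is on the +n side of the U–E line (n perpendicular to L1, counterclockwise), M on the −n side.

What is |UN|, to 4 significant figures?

65.37

Tangency of A1 to both parallel lines with radius 18.5 puts A and M at U ± 18.5·n: A = (14.11, 11.97), M = (-14.11, -11.97). Equal radii place Z and N the same way about E: Z = E + 18.5·n = (54.66, -35.85), N = E − 18.5·n = (26.44, -59.78). Then |UN| = |N − U| = 65.37.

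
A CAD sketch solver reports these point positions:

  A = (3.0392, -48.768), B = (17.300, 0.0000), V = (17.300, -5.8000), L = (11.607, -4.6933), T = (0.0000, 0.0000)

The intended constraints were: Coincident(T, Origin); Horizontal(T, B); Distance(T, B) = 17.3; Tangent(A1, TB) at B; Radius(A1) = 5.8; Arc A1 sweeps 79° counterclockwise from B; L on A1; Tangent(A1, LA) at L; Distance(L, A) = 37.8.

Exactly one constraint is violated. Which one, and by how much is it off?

Distance(L, A) = 37.8 — off by 7.10.

T = (0.00, 0.00) ✓; T.y = 0.00, B.y = 0.00 ✓; |TB| = 17.30 ✓; ∠(VB, BT) = 90.00° ✓; |VB| = 5.800 ✓; bearing(V→L) − bearing(V→B) = 79.00° ✓; |VL| = 5.800 ✓; ∠(VL, LA) = 90.00° ✓; |LA| = 44.90 ✗.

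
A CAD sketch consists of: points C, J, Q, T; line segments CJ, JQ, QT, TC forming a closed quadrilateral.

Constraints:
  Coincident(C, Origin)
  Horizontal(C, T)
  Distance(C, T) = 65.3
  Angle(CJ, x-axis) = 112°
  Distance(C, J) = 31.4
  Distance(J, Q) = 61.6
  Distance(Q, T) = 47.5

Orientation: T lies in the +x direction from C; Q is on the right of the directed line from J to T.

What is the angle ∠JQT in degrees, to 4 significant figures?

97.22°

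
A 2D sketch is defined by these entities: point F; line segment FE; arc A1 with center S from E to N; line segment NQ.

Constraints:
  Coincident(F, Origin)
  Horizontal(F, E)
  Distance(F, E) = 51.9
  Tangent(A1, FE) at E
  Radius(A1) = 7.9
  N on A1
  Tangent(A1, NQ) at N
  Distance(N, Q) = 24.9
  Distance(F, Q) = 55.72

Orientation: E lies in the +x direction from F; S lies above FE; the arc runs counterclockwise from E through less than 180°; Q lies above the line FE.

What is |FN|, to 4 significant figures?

59.77

Checks: |SN| = 7.900 ✓; ∠(SN, NQ) = 90.00° ✓; |NQ| = 24.90 ✓; |FQ| = 55.72 ✓.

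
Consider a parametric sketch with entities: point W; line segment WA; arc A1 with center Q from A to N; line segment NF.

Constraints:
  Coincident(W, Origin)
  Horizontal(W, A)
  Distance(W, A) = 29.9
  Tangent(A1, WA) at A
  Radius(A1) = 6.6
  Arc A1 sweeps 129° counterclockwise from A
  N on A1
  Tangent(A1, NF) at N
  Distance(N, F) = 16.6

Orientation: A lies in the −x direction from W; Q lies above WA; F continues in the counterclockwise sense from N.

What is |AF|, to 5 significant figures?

24.244

W is at the origin; W and A share the same y with |WA| = 29.9 and A on the −x side, so A = (-29.900, 0.0000). The tangent condition forces QA to be normal to WA, so Q = A + (0, 6.6) = (-29.900, 6.6000). On A1, A sits at bearing -90° from Q; a 129° counterclockwise sweep puts N at bearing 39°, so N = Q + 6.6·(cos 39°, sin 39°) = (-24.771, 10.754). A1 meets NF tangentially, so QN is at right angles to NF, so NF runs along (−sin 39°, cos 39°); with |NF| = 16.6, F = (-35.218, 23.654). Then |AF| = |F − A| = 24.244.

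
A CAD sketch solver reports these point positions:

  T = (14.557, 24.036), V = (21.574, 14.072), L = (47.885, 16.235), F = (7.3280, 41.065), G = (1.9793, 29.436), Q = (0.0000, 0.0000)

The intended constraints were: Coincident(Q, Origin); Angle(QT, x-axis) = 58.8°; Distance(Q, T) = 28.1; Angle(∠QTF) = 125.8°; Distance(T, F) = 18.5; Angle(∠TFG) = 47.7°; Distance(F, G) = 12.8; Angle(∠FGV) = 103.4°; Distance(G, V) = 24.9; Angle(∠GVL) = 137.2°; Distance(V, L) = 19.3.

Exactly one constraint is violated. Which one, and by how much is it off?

Distance(V, L) = 19.3 — off by 7.10.

Q = (0.00, 0.00) ✓; QT at 58.80° ✓; |QT| = 28.10 ✓; ∠QTF = 125.8° ✓; |TF| = 18.50 ✓; ∠TFG = 47.70° ✓; |FG| = 12.80 ✓; ∠FGV = 103.4° ✓; |GV| = 24.90 ✓; ∠GVL = 137.2° ✓; |VL| = 26.40 ✗.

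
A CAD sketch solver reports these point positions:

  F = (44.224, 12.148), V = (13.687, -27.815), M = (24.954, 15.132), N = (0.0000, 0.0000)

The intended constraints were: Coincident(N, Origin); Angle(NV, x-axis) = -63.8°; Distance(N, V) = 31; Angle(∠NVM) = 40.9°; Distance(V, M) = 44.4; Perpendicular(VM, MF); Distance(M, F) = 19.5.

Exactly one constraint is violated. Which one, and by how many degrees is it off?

Perpendicular(VM, MF) — off by 5.90°.

N = (0.00, 0.00) ✓; NV at -63.80° ✓; |NV| = 31.00 ✓; ∠NVM = 40.90° ✓; |VM| = 44.40 ✓; ∠(VM, MF) = 84.10° ✗; |MF| = 19.50 ✓.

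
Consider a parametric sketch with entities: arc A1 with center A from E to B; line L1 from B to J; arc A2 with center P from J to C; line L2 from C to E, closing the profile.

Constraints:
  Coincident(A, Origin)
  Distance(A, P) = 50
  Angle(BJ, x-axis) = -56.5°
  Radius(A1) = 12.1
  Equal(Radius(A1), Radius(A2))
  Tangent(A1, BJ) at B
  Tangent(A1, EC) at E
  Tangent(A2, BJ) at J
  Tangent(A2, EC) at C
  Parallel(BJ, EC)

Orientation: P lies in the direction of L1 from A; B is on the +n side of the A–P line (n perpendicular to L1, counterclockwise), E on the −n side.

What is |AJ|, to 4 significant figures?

51.44

The slot axis is L1's direction at -56.5°, so u = (cos -56.5°, sin -56.5°) = (0.5519, -0.8339) and n = (−sin -56.5°, cos -56.5°) = (0.8339, 0.5519). A is at the origin and P lies 50.0 along u from A, so P = 50.0·u = (27.60, -41.69). Tangency of A1 to both parallel lines with radius 12.1 puts B and E at A ± 12.1·n: B = (10.09, 6.678), E = (-10.09, -6.678). Equal radii place J and C the same way about P: J = P + 12.1·n = (37.69, -35.02), C = P − 12.1·n = (17.51, -48.37). Then |AJ| = |J − A| = 51.44.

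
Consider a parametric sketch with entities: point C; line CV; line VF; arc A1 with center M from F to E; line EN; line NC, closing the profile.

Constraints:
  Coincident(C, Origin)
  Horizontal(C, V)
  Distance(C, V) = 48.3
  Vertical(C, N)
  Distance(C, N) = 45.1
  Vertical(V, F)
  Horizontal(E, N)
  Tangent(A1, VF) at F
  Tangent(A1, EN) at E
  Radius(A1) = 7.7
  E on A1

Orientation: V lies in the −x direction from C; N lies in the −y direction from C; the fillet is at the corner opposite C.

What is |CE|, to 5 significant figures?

60.683

C is at the origin; C and V share the same y with |CV| = 48.3 and V on the −x side, so V = (-48.300, 0.0000). C and N share the same x with |CN| = 45.1 and N on the −y side, so N = (0.0000, -45.100). The virtual corner opposite C is at (-48.300, -45.100). Tangency of A1 to VF means the radius MF is perpendicular to VF and since A1 is tangent to EN there, ME ⟂ EN, with radius 7.7, so the center M sits 7.7 in from both sides at M = (-40.600, -37.400). That places the tangent points at F = (-48.300, -37.400) on VF and E = (-40.600, -45.100) on EN. Then |CE| = |E − C| = 60.683.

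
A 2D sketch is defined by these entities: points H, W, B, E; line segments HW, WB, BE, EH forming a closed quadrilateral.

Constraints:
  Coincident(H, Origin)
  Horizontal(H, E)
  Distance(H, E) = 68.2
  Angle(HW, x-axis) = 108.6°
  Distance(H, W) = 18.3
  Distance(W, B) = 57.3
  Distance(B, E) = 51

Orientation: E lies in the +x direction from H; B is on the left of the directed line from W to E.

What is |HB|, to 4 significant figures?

63.20

H is at the origin; HE is horizontal with |HE| = 68.2 and E in +x, so E = (68.2, 0). HW runs at 108.6° with |HW| = 18.3, so W = (-5.837, 17.34). B is determined by |WB| = 57.3 and |BE| = 51.0 together: it lies at the intersection of circle(W, 57.3) and circle(E, 51.0). With |WE| = 76.04, the foot of the radical line on WE is 42.51 from W and the perpendicular offset is √(57.3² − 42.51²) = 38.42. Taking the left-of-WE solution: B = (44.31, 45.06).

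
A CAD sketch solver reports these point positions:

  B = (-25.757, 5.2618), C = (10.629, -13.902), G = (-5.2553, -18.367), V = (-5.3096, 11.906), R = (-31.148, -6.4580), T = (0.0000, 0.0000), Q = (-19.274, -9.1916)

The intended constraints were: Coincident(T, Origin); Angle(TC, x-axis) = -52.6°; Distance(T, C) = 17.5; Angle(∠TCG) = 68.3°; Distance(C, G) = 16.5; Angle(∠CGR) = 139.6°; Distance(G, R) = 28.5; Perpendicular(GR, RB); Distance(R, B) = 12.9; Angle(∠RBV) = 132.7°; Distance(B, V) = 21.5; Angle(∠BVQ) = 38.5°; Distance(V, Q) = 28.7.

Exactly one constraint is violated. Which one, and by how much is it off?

Distance(V, Q) = 28.7 — off by 3.40.

T = (0.00, 0.00) ✓; TC at -52.60° ✓; |TC| = 17.50 ✓; ∠TCG = 68.30° ✓; |CG| = 16.50 ✓; ∠CGR = 139.6° ✓; |GR| = 28.50 ✓; ∠(GR, RB) = 90.00° ✓; |RB| = 12.90 ✓; ∠RBV = 132.7° ✓; |BV| = 21.50 ✓; ∠BVQ = 38.50° ✓; |VQ| = 25.30 ✗.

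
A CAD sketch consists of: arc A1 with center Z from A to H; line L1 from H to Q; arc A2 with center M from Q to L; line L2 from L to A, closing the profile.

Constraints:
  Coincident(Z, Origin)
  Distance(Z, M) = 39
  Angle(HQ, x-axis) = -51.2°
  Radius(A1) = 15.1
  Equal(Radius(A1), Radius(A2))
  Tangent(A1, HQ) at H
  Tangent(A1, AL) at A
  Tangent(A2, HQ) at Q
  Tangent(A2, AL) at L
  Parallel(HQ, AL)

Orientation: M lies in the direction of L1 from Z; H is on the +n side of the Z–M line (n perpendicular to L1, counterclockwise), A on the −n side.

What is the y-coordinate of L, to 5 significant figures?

-39.856

Tangency of A1 to both parallel lines with radius 15.1 puts H and A at Z ± 15.1·n: H = (11.768, 9.4617), A = (-11.768, -9.4617). Equal radii place Q and L the same way about M: Q = M + 15.1·n = (36.206, -20.932), L = M − 15.1·n = (12.670, -39.856). So L.y = -39.856.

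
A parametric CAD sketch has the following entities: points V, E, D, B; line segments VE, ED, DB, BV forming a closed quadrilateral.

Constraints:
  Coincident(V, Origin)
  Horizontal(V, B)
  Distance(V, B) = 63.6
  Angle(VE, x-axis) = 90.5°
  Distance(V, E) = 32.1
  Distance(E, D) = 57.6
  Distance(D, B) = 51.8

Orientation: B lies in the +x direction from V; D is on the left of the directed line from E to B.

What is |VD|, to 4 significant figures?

74.34

V is at the origin; V and B share the same y with |VB| = 63.6 and B in +x, so B = (63.6, 0). VE runs at 90.5° with |VE| = 32.1, so E = (-0.2801, 32.10). D is determined by |ED| = 57.6 and |DB| = 51.8 together: it lies at the intersection of circle(E, 57.6) and circle(B, 51.8). With |EB| = 71.49, the foot of the radical line on EB is 40.18 from E and the perpendicular offset is √(57.6² − 40.18²) = 41.27. Taking the left-of-EB solution: D = (54.15, 50.93).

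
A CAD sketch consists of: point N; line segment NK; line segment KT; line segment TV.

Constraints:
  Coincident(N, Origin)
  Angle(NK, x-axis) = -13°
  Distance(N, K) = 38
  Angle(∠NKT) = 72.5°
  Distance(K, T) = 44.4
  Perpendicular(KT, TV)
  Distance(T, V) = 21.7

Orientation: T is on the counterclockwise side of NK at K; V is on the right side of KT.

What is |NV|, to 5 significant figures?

66.666

N is at the origin; NK runs at -13.0° with length 38.0, so K = 38.0·(cos -13.0°, sin -13.0°) = (37.026, -8.5481). ∠NKT = 72.5°, so KT runs at -13.0° + (180° − 72.5°) = 94.500° from the x-axis; with |KT| = 44.4, T = K + 44.4·(cos 94.500°, sin 94.500°) = (33.542, 35.715). The perpendicularity gives TV at right angles to KT; with |TV| = 21.7 on the right of KT, V = T + 21.7·(0.99692, 0.078459) = (55.176, 37.418). Then |NV| = |V − N| = 66.666.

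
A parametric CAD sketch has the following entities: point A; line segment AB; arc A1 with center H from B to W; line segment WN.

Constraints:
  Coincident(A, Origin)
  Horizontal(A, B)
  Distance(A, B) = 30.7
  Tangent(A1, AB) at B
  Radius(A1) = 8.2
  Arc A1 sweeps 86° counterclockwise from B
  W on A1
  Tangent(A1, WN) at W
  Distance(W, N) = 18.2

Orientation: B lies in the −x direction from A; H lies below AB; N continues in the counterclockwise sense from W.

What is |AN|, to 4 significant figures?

47.72

On A1, B sits at bearing 90° from H; an 86° counterclockwise sweep puts W at bearing 176°, so W = H + 8.2·(cos 176°, sin 176°) = (-38.88, -7.628). Tangency of A1 to WN means the radius HW is perpendicular to WN, so WN runs along (−sin 176°, cos 176°); with |WN| = 18.2, N = (-40.15, -25.78). Then |AN| = |N − A| = 47.72.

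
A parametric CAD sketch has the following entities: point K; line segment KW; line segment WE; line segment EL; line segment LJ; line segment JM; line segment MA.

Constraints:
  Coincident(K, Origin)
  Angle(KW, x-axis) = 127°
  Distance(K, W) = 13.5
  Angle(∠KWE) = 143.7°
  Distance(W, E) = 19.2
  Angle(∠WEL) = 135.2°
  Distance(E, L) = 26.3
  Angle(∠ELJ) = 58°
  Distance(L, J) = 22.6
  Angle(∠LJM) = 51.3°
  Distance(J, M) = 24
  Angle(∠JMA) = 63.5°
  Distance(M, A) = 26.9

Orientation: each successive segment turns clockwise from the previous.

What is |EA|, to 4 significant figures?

33.08

K is at the origin; KW runs at 127.0° with length 13.5, so W = (-8.125, 10.78). ∠KWE = 143.7° gives WE at 90.70° from the x-axis; with |WE| = 19.2, E = (-8.359, 29.98). ∠WEL = 135.2° gives EL at 45.90° from the x-axis; with |EL| = 26.3, L = (9.943, 48.87). ∠ELJ = 58.0° gives LJ at -76.10° from the x-axis; with |LJ| = 22.6, J = (15.37, 26.93). ∠LJM = 51.3° gives JM at 155.2° from the x-axis; with |JM| = 24.0, M = (-6.414, 37.00). ∠JMA = 63.5° gives MA at 38.70° from the x-axis; with |MA| = 26.9, A = (14.58, 53.81). Then |EA| = |A − E| = 33.08.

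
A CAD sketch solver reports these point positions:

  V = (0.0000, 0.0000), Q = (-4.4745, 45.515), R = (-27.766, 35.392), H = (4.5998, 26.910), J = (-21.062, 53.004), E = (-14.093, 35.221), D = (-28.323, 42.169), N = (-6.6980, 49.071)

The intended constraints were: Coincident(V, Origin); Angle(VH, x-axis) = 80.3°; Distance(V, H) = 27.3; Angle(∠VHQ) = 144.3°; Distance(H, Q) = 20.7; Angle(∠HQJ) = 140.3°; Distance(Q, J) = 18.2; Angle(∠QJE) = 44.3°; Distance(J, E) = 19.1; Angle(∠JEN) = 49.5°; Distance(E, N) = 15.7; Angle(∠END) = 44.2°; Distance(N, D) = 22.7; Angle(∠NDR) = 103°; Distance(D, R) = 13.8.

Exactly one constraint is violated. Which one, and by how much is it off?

Distance(D, R) = 13.8 — off by 7.00.

V = (0.00, 0.00) ✓; VH at 80.30° ✓; |VH| = 27.30 ✓; ∠VHQ = 144.3° ✓; |HQ| = 20.70 ✓; ∠HQJ = 140.3° ✓; |QJ| = 18.20 ✓; ∠QJE = 44.30° ✓; |JE| = 19.10 ✓; ∠JEN = 49.50° ✓; |EN| = 15.70 ✓; ∠END = 44.20° ✓; |ND| = 22.70 ✓; ∠NDR = 103.0° ✓; |DR| = 6.800 ✗.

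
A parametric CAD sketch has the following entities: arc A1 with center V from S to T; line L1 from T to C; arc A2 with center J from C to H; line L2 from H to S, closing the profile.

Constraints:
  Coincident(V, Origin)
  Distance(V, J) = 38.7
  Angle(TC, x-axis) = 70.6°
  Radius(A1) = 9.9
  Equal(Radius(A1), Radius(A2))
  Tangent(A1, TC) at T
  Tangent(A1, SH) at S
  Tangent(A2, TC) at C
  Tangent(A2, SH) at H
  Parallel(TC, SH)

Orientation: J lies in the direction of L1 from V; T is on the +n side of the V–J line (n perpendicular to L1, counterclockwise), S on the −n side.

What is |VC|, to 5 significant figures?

39.946

Tangency of A1 to both parallel lines with radius 9.9 puts T and S at V ± 9.9·n: T = (-9.3379, 3.2884), S = (9.3379, -3.2884). Equal radii place C and H the same way about J: C = J + 9.9·n = (3.5167, 39.791), H = J − 9.9·n = (22.193, 33.214). Then |VC| = |C − V| = 39.946.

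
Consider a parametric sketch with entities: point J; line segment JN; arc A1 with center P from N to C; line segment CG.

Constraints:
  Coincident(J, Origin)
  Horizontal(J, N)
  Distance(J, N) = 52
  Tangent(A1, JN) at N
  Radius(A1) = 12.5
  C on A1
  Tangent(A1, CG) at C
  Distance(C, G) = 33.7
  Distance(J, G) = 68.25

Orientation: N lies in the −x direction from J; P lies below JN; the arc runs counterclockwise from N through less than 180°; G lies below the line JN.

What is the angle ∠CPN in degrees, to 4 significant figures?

116.3°

Checks: J = (0.00, 0.00) ✓; |PC| = 12.50 ✓; ∠(PC, CG) = 90.00° ✓; |CG| = 33.70 ✓; |JG| = 68.25 ✓.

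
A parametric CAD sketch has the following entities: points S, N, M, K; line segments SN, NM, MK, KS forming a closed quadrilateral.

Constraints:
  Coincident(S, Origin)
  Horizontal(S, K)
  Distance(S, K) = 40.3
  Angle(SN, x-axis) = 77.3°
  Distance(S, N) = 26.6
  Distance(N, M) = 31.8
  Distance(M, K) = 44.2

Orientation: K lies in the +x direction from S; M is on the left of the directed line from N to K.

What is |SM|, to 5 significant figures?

54.213

Checks: |NM| = 31.80 ✓; |MK| = 44.20 ✓.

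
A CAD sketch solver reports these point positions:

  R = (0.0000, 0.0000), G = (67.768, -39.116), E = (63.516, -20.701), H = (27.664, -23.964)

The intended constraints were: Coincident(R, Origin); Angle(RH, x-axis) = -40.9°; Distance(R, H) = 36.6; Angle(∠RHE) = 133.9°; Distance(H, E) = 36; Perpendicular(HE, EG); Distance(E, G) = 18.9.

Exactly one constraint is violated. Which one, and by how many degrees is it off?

Perpendicular(HE, EG) — off by 7.80°.

R = (0.00, 0.00) ✓; RH at -40.90° ✓; |RH| = 36.60 ✓; ∠RHE = 133.9° ✓; |HE| = 36.00 ✓; ∠(HE, EG) = 82.20° ✗; |EG| = 18.90 ✓.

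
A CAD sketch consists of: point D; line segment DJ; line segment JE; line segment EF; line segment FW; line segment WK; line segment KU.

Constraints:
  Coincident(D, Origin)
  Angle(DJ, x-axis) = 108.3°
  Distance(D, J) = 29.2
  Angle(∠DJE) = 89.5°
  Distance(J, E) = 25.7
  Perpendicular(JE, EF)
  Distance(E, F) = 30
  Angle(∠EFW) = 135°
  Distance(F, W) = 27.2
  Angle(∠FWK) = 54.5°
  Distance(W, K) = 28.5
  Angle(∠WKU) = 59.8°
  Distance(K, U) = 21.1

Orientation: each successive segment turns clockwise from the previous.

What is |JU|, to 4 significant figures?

35.77

D is at the origin; DJ runs at 108.3° with length 29.2, so J = (-9.169, 27.72). ∠DJE = 89.5° gives JE at 17.80° from the x-axis; with |JE| = 25.7, E = (15.30, 35.58). JE ⟂ EF, so EF runs at -72.20°; with |EF| = 30.0, F = (24.47, 7.016). ∠EFW = 135.0° gives FW at -117.2° from the x-axis; with |FW| = 27.2, W = (12.04, -17.18). ∠FWK = 54.5° gives WK at 117.3° from the x-axis; with |WK| = 28.5, K = (-1.033, 8.149). ∠WKU = 59.8° gives KU at -2.900° from the x-axis; with |KU| = 21.1, U = (20.04, 7.082). Then |JU| = |U − J| = 35.77.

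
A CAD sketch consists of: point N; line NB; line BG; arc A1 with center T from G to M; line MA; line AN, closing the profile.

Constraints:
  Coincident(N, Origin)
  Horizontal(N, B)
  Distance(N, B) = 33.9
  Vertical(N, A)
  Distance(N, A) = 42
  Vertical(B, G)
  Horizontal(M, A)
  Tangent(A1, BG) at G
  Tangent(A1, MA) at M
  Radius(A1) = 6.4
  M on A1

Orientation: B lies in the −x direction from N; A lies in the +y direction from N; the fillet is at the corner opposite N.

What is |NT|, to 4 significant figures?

44.98

NA is vertical with |NA| = 42.0 and A on the +y side, so A = (0.000, 42.00). The virtual corner opposite N is at (-33.90, 42.00). Tangency of A1 to BG means the radius TG is perpendicular to BG and A1 meets MA tangentially, so TM is at right angles to MA, with radius 6.4, so the center T sits 6.4 in from both sides at T = (-27.50, 35.60). Then |NT| = |T − N| = 44.98.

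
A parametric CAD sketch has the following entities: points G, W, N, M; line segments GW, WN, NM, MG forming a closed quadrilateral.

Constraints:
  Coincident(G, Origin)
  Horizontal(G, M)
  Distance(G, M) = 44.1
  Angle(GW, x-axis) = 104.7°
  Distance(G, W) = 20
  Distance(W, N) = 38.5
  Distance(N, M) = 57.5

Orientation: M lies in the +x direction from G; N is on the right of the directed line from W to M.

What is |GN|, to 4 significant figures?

21.41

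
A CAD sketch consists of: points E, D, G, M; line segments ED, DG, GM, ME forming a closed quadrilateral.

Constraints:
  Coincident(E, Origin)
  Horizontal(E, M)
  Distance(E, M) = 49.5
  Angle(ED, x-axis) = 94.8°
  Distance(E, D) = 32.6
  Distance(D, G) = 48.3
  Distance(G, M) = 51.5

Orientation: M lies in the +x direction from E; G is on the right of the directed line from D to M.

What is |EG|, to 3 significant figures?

15.7

E is at the origin; EM is horizontal with |EM| = 49.5 and M in +x, so M = (49.5, 0). ED runs at 94.8° with |ED| = 32.6, so D = (-2.73, 32.5). G is determined by |DG| = 48.3 and |GM| = 51.5 together: it lies at the intersection of circle(D, 48.3) and circle(M, 51.5). With |DM| = 61.5, the foot of the radical line on DM is 28.2 from D and the perpendicular offset is √(48.3² − 28.2²) = 39.2. Taking the right-of-DM solution: G = (0.454, -15.7).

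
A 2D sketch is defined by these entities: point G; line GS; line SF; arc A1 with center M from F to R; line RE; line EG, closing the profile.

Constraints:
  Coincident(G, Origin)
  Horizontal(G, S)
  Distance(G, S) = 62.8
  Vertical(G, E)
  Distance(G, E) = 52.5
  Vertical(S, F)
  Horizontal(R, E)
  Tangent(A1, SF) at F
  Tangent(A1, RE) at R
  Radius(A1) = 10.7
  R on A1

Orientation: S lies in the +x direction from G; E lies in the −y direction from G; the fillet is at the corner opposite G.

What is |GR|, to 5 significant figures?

73.964

The virtual corner opposite G is at (62.800, -52.500). A1 meets SF tangentially, so MF is at right angles to SF and the tangent condition forces MR to be normal to RE, with radius 10.7, so the center M sits 10.7 in from both sides at M = (52.100, -41.800). That places the tangent points at F = (62.800, -41.800) on SF and R = (52.100, -52.500) on RE. Then |GR| = |R − G| = 73.964.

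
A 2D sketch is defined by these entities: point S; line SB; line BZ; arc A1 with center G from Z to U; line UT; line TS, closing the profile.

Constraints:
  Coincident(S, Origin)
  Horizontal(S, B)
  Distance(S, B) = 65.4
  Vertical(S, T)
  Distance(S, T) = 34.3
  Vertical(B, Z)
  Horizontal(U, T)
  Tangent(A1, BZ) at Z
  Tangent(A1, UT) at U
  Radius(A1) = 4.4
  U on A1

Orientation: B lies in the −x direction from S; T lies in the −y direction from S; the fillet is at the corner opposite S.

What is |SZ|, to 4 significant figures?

71.91

S is at the origin; S and B share the same y with |SB| = 65.4 and B on the −x side, so B = (-65.40, 0.000). S and T share the same x with |ST| = 34.3 and T on the −y side, so T = (0.000, -34.30). The virtual corner opposite S is at (-65.40, -34.30). Since A1 is tangent to BZ there, GZ ⟂ BZ and tangency of A1 to UT means the radius GU is perpendicular to UT, with radius 4.4, so the center G sits 4.4 in from both sides at G = (-61.00, -29.90). That places the tangent points at Z = (-65.40, -29.90) on BZ and U = (-61.00, -34.30) on UT. Then |SZ| = |Z − S| = 71.91.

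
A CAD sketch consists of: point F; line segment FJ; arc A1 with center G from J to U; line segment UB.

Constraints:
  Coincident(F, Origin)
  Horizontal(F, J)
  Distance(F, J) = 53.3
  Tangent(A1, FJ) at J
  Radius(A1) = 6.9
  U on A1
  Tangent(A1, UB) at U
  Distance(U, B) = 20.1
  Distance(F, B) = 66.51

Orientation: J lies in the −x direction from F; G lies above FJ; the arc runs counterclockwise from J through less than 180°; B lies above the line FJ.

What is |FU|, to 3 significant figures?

49.3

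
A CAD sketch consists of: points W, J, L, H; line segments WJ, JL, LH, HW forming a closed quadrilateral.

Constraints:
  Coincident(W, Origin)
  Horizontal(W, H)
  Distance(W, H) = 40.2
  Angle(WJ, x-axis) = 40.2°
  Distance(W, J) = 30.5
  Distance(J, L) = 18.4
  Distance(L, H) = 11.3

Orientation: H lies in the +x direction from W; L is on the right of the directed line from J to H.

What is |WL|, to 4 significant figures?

29.21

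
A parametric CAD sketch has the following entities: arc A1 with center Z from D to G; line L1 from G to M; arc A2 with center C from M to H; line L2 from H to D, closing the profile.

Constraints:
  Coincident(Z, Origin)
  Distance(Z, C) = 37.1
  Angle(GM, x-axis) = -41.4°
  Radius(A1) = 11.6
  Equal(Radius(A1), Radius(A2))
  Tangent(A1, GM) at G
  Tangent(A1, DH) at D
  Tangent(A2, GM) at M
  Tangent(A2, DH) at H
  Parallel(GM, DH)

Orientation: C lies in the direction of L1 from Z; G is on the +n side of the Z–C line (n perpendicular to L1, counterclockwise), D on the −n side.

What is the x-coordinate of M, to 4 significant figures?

35.50

The slot axis is L1's direction at -41.4°, so u = (cos -41.4°, sin -41.4°) = (0.7501, -0.6613) and n = (−sin -41.4°, cos -41.4°) = (0.6613, 0.7501). Z is at the origin and C lies 37.1 along u from Z, so C = 37.1·u = (27.83, -24.53). Tangency of A1 to both parallel lines with radius 11.6 puts G and D at Z ± 11.6·n: G = (7.671, 8.701), D = (-7.671, -8.701). Equal radii place M and H the same way about C: M = C + 11.6·n = (35.50, -15.83), H = C − 11.6·n = (20.16, -33.24). So M.x = 35.50.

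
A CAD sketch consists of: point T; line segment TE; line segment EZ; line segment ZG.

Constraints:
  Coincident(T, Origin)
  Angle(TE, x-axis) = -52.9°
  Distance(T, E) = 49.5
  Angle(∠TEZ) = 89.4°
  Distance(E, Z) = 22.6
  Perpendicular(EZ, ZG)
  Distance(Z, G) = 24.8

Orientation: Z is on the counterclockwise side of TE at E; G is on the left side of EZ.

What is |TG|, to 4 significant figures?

33.13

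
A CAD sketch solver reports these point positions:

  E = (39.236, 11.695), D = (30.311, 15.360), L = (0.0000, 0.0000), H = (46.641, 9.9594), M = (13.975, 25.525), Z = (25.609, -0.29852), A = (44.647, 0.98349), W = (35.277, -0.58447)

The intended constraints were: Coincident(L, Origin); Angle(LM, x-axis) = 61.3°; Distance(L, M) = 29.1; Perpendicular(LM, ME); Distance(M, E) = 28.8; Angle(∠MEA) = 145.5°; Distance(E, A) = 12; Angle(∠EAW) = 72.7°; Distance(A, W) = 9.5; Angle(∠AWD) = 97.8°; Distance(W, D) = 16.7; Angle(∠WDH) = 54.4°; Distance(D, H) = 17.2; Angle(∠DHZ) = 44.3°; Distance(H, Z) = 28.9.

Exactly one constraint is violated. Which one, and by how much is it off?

Distance(H, Z) = 28.9 — off by 5.50.

L = (0.00, 0.00) ✓; LM at 61.30° ✓; |LM| = 29.10 ✓; ∠(LM, ME) = 90.00° ✓; |ME| = 28.80 ✓; ∠MEA = 145.5° ✓; |EA| = 12.00 ✓; ∠EAW = 72.70° ✓; |AW| = 9.500 ✓; ∠AWD = 97.80° ✓; |WD| = 16.70 ✓; ∠WDH = 54.40° ✓; |DH| = 17.20 ✓; ∠DHZ = 44.30° ✓; |HZ| = 23.40 ✗.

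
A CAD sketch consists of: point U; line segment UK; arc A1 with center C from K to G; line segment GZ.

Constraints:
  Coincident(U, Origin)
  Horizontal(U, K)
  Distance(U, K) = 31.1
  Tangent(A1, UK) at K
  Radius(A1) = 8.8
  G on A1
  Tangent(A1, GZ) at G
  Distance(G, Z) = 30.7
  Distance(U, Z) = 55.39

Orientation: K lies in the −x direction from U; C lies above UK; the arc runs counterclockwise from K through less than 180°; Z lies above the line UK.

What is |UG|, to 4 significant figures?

26.84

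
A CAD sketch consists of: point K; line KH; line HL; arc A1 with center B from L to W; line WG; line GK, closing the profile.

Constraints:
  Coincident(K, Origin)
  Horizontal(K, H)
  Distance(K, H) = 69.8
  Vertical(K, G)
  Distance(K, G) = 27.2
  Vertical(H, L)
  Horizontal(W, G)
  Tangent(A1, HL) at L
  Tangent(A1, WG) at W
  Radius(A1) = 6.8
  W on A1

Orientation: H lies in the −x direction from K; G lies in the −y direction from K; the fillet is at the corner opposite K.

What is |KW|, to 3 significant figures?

68.6

K is at the origin; K and H share the same y with |KH| = 69.8 and H on the −x side, so H = (-69.8, 0.00). KG is vertical with |KG| = 27.2 and G on the −y side, so G = (0.00, -27.2). The virtual corner opposite K is at (-69.8, -27.2). Tangency of A1 to HL means the radius BL is perpendicular to HL and tangency of A1 to WG means the radius BW is perpendicular to WG, with radius 6.8, so the center B sits 6.8 in from both sides at B = (-63.0, -20.4). That places the tangent points at L = (-69.8, -20.4) on HL and W = (-63.0, -27.2) on WG. Then |KW| = |W − K| = 68.6.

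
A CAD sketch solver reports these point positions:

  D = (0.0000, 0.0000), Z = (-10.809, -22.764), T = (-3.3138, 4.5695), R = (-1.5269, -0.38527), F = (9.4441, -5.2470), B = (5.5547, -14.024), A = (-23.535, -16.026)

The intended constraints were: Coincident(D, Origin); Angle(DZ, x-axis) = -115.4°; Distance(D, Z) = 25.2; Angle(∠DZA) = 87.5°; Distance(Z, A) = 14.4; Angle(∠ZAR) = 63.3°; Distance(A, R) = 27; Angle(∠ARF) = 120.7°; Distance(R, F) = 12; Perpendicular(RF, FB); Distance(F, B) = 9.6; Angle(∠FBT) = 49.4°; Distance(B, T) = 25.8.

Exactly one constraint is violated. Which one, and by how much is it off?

Distance(B, T) = 25.8 — off by 5.20.

D = (0.00, 0.00) ✓; DZ at -115.4° ✓; |DZ| = 25.20 ✓; ∠DZA = 87.50° ✓; |ZA| = 14.40 ✓; ∠ZAR = 63.30° ✓; |AR| = 27.00 ✓; ∠ARF = 120.7° ✓; |RF| = 12.00 ✓; ∠(RF, FB) = 90.00° ✓; |FB| = 9.600 ✓; ∠FBT = 49.40° ✓; |BT| = 20.60 ✗.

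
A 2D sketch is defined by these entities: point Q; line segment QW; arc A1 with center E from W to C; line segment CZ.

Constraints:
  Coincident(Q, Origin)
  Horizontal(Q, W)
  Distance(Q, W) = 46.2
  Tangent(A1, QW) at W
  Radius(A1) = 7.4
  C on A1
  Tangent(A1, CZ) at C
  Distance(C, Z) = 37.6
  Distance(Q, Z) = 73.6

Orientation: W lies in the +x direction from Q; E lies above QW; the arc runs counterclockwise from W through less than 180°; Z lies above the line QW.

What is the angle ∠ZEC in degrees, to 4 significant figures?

78.87°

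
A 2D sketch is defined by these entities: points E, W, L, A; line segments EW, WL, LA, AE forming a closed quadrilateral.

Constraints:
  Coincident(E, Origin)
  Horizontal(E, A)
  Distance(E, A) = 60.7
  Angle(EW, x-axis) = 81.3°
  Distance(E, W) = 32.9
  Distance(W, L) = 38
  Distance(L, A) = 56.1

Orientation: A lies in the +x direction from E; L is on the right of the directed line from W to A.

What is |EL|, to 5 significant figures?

7.3288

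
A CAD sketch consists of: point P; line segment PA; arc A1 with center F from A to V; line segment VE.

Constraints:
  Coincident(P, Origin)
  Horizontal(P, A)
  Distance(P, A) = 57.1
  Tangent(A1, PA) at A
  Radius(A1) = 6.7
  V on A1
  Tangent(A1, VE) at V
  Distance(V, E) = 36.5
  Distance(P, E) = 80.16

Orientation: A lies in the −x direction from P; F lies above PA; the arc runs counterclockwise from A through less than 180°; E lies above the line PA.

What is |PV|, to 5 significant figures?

52.109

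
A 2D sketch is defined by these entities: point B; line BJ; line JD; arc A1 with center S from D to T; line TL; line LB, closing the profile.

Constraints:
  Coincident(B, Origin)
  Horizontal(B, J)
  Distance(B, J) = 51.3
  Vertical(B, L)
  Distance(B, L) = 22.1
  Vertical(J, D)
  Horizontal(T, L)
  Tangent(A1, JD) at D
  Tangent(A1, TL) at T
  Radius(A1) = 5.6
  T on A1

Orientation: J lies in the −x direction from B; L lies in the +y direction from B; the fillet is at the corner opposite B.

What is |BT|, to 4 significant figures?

50.76

B is at the origin; B and J share the same y with |BJ| = 51.3 and J on the −x side, so J = (-51.30, 0.000). B and L share the same x with |BL| = 22.1 and L on the +y side, so L = (0.000, 22.10). The virtual corner opposite B is at (-51.30, 22.10). The tangent condition forces SD to be normal to JD and the tangent condition forces ST to be normal to TL, with radius 5.6, so the center S sits 5.6 in from both sides at S = (-45.70, 16.50). That places the tangent points at D = (-51.30, 16.50) on JD and T = (-45.70, 22.10) on TL. Then |BT| = |T − B| = 50.76.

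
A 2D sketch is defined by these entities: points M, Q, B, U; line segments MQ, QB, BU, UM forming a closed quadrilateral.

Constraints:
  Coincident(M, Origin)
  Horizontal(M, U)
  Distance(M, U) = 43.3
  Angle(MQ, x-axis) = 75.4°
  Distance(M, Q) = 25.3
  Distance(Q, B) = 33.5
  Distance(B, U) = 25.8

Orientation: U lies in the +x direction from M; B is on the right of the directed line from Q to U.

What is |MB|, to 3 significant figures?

19.6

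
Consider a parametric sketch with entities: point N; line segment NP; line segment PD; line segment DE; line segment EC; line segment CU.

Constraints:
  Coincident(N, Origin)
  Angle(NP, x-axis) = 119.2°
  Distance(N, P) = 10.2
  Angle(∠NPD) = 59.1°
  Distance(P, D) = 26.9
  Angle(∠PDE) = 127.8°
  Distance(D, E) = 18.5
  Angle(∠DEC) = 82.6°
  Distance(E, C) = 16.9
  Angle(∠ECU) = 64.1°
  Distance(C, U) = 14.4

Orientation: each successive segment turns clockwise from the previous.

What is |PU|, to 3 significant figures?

24.2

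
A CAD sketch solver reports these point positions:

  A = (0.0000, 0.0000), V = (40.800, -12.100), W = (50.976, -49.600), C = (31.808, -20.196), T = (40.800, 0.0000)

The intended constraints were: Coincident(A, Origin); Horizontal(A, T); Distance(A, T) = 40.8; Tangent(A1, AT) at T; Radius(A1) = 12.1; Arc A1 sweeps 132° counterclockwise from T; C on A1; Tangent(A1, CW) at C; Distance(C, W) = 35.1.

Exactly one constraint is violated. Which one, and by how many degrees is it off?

Tangent(A1, CW) at C — off by 8.90°.

A = (0.00, 0.00) ✓; A.y = 0.00, T.y = 0.00 ✓; |AT| = 40.80 ✓; ∠(VT, TA) = 90.00° ✓; |VT| = 12.10 ✓; bearing(V→C) − bearing(V→T) = 132.0° ✓; |VC| = 12.10 ✓; ∠(VC, CW) = 98.90° ✗; |CW| = 35.10 ✓.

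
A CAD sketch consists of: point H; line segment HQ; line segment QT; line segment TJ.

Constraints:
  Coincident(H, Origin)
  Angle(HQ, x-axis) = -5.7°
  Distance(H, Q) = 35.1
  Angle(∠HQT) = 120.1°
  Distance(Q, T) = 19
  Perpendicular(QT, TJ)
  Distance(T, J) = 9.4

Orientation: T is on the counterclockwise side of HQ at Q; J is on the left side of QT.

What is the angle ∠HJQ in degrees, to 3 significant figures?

56.1°

H is at the origin; HQ runs at -5.7° with length 35.1, so Q = 35.1·(cos -5.7°, sin -5.7°) = (34.9, -3.49). ∠HQT = 120.1°, so QT runs at -5.7° + (180° − 120.1°) = 54.2° from the x-axis; with |QT| = 19.0, T = Q + 19.0·(cos 54.2°, sin 54.2°) = (46.0, 11.9). QT ⟂ TJ; with |TJ| = 9.4 on the left of QT, J = T + 9.4·(-0.811, 0.585) = (38.4, 17.4). Then cos ∠HJQ = JH·JQ / (|JH||JQ|), giving 56.1°.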